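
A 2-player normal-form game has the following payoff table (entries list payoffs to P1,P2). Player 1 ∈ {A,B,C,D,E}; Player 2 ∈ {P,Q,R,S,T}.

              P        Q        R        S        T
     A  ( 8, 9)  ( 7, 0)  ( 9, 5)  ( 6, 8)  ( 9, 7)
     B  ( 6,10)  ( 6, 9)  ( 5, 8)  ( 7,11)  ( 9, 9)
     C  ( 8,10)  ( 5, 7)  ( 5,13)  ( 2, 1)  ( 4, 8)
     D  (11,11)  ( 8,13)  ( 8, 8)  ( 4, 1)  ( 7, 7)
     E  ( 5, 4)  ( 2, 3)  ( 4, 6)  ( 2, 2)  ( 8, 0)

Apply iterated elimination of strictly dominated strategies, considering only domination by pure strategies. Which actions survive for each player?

Survivors P1:{A,B,D} P2:{P,Q,S}

P1 drop C (D beats it: P:11>8 Q:8>5 R:8>5 S:4>2 T:7>4)
P1 drop E (A beats it: P:8>5 Q:7>2 R:9>4 S:6>2 T:9>8)
P2 drop R (P beats it: A:9>5 B:10>8 D:11>8)
P2 drop T (P beats it: A:9>7 B:10>9 D:11>7)
P1→{A,B,D} P2→{P,Q,S}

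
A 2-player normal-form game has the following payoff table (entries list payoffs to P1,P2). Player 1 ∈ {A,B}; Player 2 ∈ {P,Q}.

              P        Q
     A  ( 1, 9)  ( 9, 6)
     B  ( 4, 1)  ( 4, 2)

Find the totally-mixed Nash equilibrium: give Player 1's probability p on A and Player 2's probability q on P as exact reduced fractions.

p=1/4, q=5/8

P1 indiff ⇒ q·1+(1-q)·9 = q·4+(1-q)·4 ⇒ q(-3) = (1-q)(-5) ⇒ q = 5/8
P2 indiff ⇒ p·9+(1-p)·1 = p·6+(1-p)·2 ⇒ p(3) = (1-p)(1) ⇒ p = 1/4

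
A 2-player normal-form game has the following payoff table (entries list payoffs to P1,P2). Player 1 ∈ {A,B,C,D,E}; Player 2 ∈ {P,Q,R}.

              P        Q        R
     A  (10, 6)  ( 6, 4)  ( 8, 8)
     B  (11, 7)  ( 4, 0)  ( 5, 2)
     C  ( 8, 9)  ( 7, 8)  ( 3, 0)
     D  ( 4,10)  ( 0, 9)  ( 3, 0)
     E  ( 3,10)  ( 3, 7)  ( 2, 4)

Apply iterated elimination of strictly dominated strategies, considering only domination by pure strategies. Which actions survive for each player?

P1 drop D (A beats it: P:10>4 Q:6>0 R:8>3)
P1 drop E (A beats it: P:10>3 Q:6>3 R:8>2)
P2 drop Q (P beats it: A:6>4 B:7>0 C:9>8)
P1 drop C (A beats it: P:10>8 R:8>3)
P1→{A,B} P2→{P,R}

Survivors P1:{A,B} P2:{P,R}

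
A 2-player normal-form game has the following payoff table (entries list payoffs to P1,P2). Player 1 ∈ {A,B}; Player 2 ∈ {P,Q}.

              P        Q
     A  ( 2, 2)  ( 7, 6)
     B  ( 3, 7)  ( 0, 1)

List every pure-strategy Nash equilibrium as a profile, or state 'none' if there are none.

(A,P): not NE [P1→B gives 3>2; P2→Q gives 6>2]
(A,Q): NE
(B,P): NE
(B,Q): not NE [P1→A gives 7>0; P2→P gives 7>1]

PSNE = {(A,Q), (B,P)}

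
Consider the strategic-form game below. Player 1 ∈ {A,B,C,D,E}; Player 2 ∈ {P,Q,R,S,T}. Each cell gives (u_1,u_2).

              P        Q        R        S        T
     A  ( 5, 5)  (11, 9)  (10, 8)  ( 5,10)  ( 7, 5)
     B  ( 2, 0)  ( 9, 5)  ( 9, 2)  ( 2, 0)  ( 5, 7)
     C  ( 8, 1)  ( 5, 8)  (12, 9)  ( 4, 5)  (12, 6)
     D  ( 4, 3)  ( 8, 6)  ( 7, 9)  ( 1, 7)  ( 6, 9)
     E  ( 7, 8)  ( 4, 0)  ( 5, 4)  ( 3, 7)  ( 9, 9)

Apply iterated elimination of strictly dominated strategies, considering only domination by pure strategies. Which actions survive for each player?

P1 drop B (A beats it: P:5>2 Q:11>9 R:10>9 S:5>2 T:7>5)
P1 drop D (A beats it: P:5>4 Q:11>8 R:10>7 S:5>1 T:7>6)
P1 drop E (C beats it: P:8>7 Q:5>4 R:12>5 S:4>3 T:12>9)
P2 drop P (Q beats it: A:9>5 C:8>1)
P2 drop T (Q beats it: A:9>5 C:8>6)
P1→{A,C} P2→{Q,R,S}

IESDS → P1:{A,C} P2:{Q,R,S}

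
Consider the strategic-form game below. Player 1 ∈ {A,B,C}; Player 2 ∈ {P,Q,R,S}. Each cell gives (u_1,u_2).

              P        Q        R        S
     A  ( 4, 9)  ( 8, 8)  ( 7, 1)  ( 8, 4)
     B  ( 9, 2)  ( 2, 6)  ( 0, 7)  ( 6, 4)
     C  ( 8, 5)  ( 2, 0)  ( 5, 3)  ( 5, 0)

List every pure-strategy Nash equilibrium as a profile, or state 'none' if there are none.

(A,P): not NE [P1→B gives 9>4]
(A,Q): not NE [P2→P gives 9>8]
(A,R): not NE [P2→P gives 9>1]
(A,S): not NE [P2→P gives 9>4]
(B,P): not NE [P2→R gives 7>2]
(B,Q): not NE [P1→A gives 8>2; P2→R gives 7>6]
(B,R): not NE [P1→A gives 7>0]
(B,S): not NE [P1→A gives 8>6; P2→R gives 7>4]
(C,P): not NE [P1→B gives 9>8]
(C,Q): not NE [P1→A gives 8>2; P2→P gives 5>0]
(C,R): not NE [P1→A gives 7>5; P2→P gives 5>3]
(C,S): not NE [P1→A gives 8>5; P2→P gives 5>0]

No pure NE.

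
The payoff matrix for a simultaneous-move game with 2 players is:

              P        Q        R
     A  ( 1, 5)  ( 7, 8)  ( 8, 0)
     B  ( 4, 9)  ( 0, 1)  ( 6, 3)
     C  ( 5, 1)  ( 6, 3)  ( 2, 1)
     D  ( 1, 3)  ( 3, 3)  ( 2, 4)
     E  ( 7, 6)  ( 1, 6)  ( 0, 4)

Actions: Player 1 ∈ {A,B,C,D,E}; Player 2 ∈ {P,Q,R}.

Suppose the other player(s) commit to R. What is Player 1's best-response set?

argmax u_1 = {A}

u_1(A vs R) = 8
u_1(B vs R) = 6
u_1(C vs R) = 2
u_1(D vs R) = 2
u_1(E vs R) = 0
max payoff 8 at {A}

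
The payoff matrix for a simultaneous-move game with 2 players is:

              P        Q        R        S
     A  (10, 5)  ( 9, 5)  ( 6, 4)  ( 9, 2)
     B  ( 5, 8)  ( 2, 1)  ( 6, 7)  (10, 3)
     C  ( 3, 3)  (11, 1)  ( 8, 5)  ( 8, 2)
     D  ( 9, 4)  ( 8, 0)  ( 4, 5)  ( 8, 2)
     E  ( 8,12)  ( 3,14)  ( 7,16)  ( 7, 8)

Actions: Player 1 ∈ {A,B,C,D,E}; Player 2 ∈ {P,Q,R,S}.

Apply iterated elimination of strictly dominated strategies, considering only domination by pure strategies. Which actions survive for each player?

Survivors P1:{A,C,E} P2:{P,Q,R}

P1 drop D (A beats it: P:10>9 Q:9>8 R:6>4 S:9>8)
P2 drop S (P beats it: A:5>2 B:8>3 C:3>2 E:12>8)
P1 drop B (E beats it: P:8>5 Q:3>2 R:7>6)
P1→{A,C,E} P2→{P,Q,R}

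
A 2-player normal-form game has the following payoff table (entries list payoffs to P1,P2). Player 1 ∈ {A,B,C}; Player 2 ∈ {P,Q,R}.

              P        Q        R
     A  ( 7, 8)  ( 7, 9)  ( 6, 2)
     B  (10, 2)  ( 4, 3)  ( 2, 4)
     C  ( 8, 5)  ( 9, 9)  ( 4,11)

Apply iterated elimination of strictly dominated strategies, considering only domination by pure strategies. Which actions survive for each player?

P2 drop P (Q beats it: A:9>8 B:3>2 C:9>5)
P1 drop B (A beats it: Q:7>4 R:6>2)
P1→{A,C} P2→{Q,R}

Remaining: P1:{A,C} P2:{Q,R}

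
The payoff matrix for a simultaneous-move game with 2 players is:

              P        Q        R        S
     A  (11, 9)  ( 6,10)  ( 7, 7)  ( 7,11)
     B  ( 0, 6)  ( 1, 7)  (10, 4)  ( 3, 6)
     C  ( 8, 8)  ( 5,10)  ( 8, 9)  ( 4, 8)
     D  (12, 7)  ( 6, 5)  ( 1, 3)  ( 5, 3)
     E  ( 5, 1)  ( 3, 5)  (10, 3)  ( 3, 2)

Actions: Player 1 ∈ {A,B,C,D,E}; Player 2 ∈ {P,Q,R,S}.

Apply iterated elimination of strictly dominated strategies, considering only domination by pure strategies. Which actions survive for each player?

P2 drop R (Q beats it: A:10>7 B:7>4 C:10>9 D:5>3 E:5>3)
P1 drop B (A beats it: P:11>0 Q:6>1 S:7>3)
P1 drop C (A beats it: P:11>8 Q:6>5 S:7>4)
P1 drop E (A beats it: P:11>5 Q:6>3 S:7>3)
P1→{A,D} P2→{P,Q,S}

Survivors P1:{A,D} P2:{P,Q,S}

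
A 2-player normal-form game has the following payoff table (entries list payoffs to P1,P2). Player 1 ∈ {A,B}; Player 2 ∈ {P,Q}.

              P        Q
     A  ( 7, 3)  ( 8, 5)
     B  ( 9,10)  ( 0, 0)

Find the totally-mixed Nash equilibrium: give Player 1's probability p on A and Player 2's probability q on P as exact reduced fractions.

P1 mixes 5/6 on A; P2 mixes 4/5 on P

P1 indiff ⇒ q·7+(1-q)·8 = q·9+(1-q)·0 ⇒ q(-2) = (1-q)(-8) ⇒ q = 4/5
P2 indiff ⇒ p·3+(1-p)·10 = p·5+(1-p)·0 ⇒ p(-2) = (1-p)(-10) ⇒ p = 5/6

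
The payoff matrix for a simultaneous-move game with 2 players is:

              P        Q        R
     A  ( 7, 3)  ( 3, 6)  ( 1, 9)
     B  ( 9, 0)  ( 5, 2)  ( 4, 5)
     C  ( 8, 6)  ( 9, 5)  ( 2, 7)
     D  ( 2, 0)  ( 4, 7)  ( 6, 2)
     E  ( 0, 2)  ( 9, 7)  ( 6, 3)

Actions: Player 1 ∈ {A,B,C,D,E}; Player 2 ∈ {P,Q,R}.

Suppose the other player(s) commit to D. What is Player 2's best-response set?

argmax u_2 = {Q}

u_2(P vs D) = 0
u_2(Q vs D) = 7
u_2(R vs D) = 2
max payoff 7 at {Q}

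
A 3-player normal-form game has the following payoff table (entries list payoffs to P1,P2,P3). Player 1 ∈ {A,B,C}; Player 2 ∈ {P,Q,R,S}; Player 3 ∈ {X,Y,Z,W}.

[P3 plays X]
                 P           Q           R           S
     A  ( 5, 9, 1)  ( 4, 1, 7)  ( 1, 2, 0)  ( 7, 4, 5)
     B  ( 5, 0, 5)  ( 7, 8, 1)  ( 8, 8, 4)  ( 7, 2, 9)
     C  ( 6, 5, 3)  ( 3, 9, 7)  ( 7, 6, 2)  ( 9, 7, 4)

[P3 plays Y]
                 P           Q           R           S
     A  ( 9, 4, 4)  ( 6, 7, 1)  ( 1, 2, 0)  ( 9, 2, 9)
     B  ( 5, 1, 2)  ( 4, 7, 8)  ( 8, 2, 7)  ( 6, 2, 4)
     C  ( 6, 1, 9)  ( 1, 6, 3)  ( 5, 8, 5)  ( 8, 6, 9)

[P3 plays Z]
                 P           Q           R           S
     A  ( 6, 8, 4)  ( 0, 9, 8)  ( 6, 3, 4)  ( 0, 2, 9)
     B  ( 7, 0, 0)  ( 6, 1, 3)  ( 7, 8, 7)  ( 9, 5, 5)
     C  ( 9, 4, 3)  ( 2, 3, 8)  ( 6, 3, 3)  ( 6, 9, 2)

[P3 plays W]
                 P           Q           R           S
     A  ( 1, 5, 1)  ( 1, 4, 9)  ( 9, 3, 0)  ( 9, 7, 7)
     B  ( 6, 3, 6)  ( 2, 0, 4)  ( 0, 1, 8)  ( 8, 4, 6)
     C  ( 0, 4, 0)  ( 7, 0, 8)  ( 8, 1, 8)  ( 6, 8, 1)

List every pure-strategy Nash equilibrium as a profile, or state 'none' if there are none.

(A,P,X): not NE [P1→C gives 6>5; P3→Z gives 4>1]
(A,P,Y): not NE [P2→Q gives 7>4]
(A,P,Z): not NE [P1→C gives 9>6; P2→Q gives 9>8]
(A,P,W): not NE [P1→B gives 6>1; P2→S gives 7>5; P3→Z gives 4>1]
(A,Q,X): not NE [P1→B gives 7>4; P2→P gives 9>1; P3→W gives 9>7]
(A,Q,Y): not NE [P3→W gives 9>1]
(A,Q,Z): not NE [P1→B gives 6>0; P3→W gives 9>8]
(A,Q,W): not NE [P1→C gives 7>1; P2→S gives 7>4]
(A,R,X): not NE [P1→B gives 8>1; P2→P gives 9>2; P3→Z gives 4>0]
(A,R,Y): not NE [P1→B gives 8>1; P2→Q gives 7>2; P3→Z gives 4>0]
(A,R,Z): not NE [P1→B gives 7>6; P2→Q gives 9>3]
(A,R,W): not NE [P2→S gives 7>3; P3→Z gives 4>0]
(A,S,X): not NE [P1→C gives 9>7; P2→P gives 9>4; P3→Z gives 9>5]
(A,S,Y): not NE [P2→Q gives 7>2]
(A,S,Z): not NE [P1→B gives 9>0; P2→Q gives 9>2]
(A,S,W): not NE [P3→Z gives 9>7]
(B,P,X): not NE [P1→C gives 6>5; P2→R gives 8>0; P3→W gives 6>5]
(B,P,Y): not NE [P1→A gives 9>5; P2→Q gives 7>1; P3→W gives 6>2]
(B,P,Z): not NE [P1→C gives 9>7; P2→R gives 8>0; P3→W gives 6>0]
(B,P,W): not NE [P2→S gives 4>3]
(B,Q,X): not NE [P3→Y gives 8>1]
(B,Q,Y): not NE [P1→A gives 6>4]
(B,Q,Z): not NE [P2→R gives 8>1; P3→Y gives 8>3]
(B,Q,W): not NE [P1→C gives 7>2; P2→S gives 4>0; P3→Y gives 8>4]
(B,R,X): not NE [P3→W gives 8>4]
(B,R,Y): not NE [P2→Q gives 7>2; P3→W gives 8>7]
(B,R,Z): not NE [P3→W gives 8>7]
(B,R,W): not NE [P1→A gives 9>0; P2→S gives 4>1]
(B,S,X): not NE [P1→C gives 9>7; P2→R gives 8>2]
(B,S,Y): not NE [P1→A gives 9>6; P2→Q gives 7>2; P3→X gives 9>4]
(B,S,Z): not NE [P2→R gives 8>5; P3→X gives 9>5]
(B,S,W): not NE [P1→A gives 9>8; P3→X gives 9>6]
(C,P,X): not NE [P2→Q gives 9>5; P3→Y gives 9>3]
(C,P,Y): not NE [P1→A gives 9>6; P2→R gives 8>1]
(C,P,Z): not NE [P2→S gives 9>4; P3→Y gives 9>3]
(C,P,W): not NE [P1→B gives 6>0; P2→S gives 8>4; P3→Y gives 9>0]
(C,Q,X): not NE [P1→B gives 7>3; P3→W gives 8>7]
(C,Q,Y): not NE [P1→A gives 6>1; P2→R gives 8>6; P3→W gives 8>3]
(C,Q,Z): not NE [P1→B gives 6>2; P2→S gives 9>3]
(C,Q,W): not NE [P2→S gives 8>0]
(C,R,X): not NE [P1→B gives 8>7; P2→Q gives 9>6; P3→W gives 8>2]
(C,R,Y): not NE [P1→B gives 8>5; P3→W gives 8>5]
(C,R,Z): not NE [P1→B gives 7>6; P2→S gives 9>3; P3→W gives 8>3]
(C,R,W): not NE [P1→A gives 9>8; P2→S gives 8>1]
(C,S,X): not NE [P2→Q gives 9>7; P3→Y gives 9>4]
(C,S,Y): not NE [P1→A gives 9>8; P2→R gives 8>6]
(C,S,Z): not NE [P1→B gives 9>6; P3→Y gives 9>2]
(C,S,W): not NE [P1→A gives 9>6; P3→Y gives 9>1]

PSNE: ∅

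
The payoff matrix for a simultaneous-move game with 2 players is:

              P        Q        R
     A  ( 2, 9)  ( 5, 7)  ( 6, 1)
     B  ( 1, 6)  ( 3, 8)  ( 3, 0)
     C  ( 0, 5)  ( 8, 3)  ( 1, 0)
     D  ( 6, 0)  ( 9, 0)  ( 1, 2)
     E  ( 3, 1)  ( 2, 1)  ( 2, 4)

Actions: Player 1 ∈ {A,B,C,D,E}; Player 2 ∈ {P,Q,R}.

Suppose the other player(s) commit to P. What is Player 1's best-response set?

u_1(A vs P) = 2
u_1(B vs P) = 1
u_1(C vs P) = 0
u_1(D vs P) = 6
u_1(E vs P) = 3
max payoff 6 at {D}

BR_1 = {D}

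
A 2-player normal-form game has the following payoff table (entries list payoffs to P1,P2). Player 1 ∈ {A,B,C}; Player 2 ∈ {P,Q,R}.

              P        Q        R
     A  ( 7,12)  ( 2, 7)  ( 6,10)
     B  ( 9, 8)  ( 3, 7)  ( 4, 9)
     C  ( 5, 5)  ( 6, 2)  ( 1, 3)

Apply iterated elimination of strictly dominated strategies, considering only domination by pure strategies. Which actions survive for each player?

IESDS → P1:{A,B} P2:{P,R}

P2 drop Q (P beats it: A:12>7 B:8>7 C:5>2)
P1 drop C (A beats it: P:7>5 R:6>1)
P1→{A,B} P2→{P,R}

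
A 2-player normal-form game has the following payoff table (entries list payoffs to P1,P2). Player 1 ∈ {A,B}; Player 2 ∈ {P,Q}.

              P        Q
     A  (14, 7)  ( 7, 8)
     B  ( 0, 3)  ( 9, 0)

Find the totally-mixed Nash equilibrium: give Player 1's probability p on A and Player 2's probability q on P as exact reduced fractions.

P1 mixes 3/4 on A; P2 mixes 1/8 on P

P1 indiff ⇒ q·14+(1-q)·7 = q·0+(1-q)·9 ⇒ q(14) = (1-q)(2) ⇒ q = 1/8
P2 indiff ⇒ p·7+(1-p)·3 = p·8+(1-p)·0 ⇒ p(-1) = (1-p)(-3) ⇒ p = 3/4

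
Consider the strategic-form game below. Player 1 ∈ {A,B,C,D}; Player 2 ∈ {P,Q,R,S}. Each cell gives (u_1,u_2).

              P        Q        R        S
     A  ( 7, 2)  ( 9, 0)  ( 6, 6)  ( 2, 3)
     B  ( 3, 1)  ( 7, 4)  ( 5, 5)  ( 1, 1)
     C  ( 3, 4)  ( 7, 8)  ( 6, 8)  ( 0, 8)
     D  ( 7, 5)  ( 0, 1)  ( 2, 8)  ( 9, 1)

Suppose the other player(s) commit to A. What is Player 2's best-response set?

u_2(P vs A) = 2
u_2(Q vs A) = 0
u_2(R vs A) = 6
u_2(S vs A) = 3
max payoff 6 at {R}

argmax u_2 = {R}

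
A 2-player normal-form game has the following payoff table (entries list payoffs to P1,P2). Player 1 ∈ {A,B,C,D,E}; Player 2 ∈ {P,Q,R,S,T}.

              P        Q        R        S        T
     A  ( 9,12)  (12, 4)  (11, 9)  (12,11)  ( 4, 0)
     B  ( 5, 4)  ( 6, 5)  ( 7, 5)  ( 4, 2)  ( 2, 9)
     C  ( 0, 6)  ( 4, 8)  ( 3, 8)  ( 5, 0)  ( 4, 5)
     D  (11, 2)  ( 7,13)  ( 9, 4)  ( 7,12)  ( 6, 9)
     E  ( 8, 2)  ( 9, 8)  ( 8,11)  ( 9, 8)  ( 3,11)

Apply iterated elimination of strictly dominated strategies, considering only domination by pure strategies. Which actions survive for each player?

P1 drop B (A beats it: P:9>5 Q:12>6 R:11>7 S:12>4 T:4>2)
P1 drop C (D beats it: P:11>0 Q:7>4 R:9>3 S:7>5 T:6>4)
P1 drop E (A beats it: P:9>8 Q:12>9 R:11>8 S:12>9 T:4>3)
P2 drop R (S beats it: A:11>9 D:12>4)
P2 drop T (Q beats it: A:4>0 D:13>9)
P1→{A,D} P2→{P,Q,S}

Survivors P1:{A,D} P2:{P,Q,S}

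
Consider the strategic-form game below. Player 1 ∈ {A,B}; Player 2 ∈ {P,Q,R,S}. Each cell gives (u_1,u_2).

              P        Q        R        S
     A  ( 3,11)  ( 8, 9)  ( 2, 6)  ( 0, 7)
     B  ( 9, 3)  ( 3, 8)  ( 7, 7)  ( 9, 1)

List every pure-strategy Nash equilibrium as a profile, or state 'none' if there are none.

(A,P): not NE [P1→B gives 9>3]
(A,Q): not NE [P2→P gives 11>9]
(A,R): not NE [P1→B gives 7>2; P2→P gives 11>6]
(A,S): not NE [P1→B gives 9>0; P2→P gives 11>7]
(B,P): not NE [P2→Q gives 8>3]
(B,Q): not NE [P1→A gives 8>3]
(B,R): not NE [P2→Q gives 8>7]
(B,S): not NE [P2→Q gives 8>1]

No pure NE.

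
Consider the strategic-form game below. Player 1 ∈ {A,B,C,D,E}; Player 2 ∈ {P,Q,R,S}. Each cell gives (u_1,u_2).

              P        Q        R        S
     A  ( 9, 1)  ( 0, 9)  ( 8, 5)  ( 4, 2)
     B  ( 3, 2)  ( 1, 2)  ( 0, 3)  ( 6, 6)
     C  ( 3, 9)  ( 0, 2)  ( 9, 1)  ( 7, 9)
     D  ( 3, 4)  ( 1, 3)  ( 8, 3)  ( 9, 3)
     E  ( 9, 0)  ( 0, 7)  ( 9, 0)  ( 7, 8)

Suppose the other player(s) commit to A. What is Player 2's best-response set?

u_2(P vs A) = 1
u_2(Q vs A) = 9
u_2(R vs A) = 5
u_2(S vs A) = 2
max payoff 9 at {Q}

argmax u_2 = {Q}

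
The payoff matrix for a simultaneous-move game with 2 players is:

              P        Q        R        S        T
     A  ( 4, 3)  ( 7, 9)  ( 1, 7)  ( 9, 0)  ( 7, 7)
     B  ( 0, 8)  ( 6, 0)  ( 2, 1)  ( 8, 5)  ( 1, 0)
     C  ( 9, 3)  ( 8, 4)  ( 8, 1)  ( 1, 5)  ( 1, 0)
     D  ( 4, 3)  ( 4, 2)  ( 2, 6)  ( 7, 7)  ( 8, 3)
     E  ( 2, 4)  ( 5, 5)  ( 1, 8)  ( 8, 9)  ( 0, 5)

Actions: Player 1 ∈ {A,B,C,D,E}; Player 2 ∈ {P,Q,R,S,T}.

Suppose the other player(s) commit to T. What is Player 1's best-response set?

u_1(A vs T) = 7
u_1(B vs T) = 1
u_1(C vs T) = 1
u_1(D vs T) = 8
u_1(E vs T) = 0
max payoff 8 at {D}

BR_1 = {D}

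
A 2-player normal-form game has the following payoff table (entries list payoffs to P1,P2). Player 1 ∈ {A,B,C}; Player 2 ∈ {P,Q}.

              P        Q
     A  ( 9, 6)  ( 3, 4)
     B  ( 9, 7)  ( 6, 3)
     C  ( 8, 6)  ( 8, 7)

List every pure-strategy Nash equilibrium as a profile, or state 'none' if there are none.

(A,P): NE
(A,Q): not NE [P1→C gives 8>3; P2→P gives 6>4]
(B,P): NE
(B,Q): not NE [P1→C gives 8>6; P2→P gives 7>3]
(C,P): not NE [P1→B gives 9>8; P2→Q gives 7>6]
(C,Q): NE

PSNE = {(A,P), (B,P), (C,Q)}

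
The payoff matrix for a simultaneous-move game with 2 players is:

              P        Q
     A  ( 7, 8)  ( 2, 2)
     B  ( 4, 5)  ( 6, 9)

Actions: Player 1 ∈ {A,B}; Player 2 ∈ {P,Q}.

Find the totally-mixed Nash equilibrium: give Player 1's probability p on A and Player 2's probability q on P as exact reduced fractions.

p=2/5, q=4/7

P1 indiff ⇒ q·7+(1-q)·2 = q·4+(1-q)·6 ⇒ q(3) = (1-q)(4) ⇒ q = 4/7
P2 indiff ⇒ p·8+(1-p)·5 = p·2+(1-p)·9 ⇒ p(6) = (1-p)(4) ⇒ p = 2/5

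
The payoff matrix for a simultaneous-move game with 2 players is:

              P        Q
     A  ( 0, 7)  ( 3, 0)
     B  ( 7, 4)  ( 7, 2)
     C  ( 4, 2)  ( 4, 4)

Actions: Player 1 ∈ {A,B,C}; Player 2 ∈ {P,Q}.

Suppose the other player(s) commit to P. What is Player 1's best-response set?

u_1(A vs P) = 0
u_1(B vs P) = 7
u_1(C vs P) = 4
max payoff 7 at {B}

argmax u_1 = {B}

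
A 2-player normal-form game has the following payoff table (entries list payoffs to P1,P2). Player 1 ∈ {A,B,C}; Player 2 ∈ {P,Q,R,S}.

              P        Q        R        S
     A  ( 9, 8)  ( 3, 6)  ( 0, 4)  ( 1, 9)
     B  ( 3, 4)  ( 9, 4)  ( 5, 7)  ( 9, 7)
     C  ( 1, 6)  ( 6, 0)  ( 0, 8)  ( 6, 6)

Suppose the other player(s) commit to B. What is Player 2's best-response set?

u_2(P vs B) = 4
u_2(Q vs B) = 4
u_2(R vs B) = 7
u_2(S vs B) = 7
max payoff 7 at {R,S}

P2 best: {R,S}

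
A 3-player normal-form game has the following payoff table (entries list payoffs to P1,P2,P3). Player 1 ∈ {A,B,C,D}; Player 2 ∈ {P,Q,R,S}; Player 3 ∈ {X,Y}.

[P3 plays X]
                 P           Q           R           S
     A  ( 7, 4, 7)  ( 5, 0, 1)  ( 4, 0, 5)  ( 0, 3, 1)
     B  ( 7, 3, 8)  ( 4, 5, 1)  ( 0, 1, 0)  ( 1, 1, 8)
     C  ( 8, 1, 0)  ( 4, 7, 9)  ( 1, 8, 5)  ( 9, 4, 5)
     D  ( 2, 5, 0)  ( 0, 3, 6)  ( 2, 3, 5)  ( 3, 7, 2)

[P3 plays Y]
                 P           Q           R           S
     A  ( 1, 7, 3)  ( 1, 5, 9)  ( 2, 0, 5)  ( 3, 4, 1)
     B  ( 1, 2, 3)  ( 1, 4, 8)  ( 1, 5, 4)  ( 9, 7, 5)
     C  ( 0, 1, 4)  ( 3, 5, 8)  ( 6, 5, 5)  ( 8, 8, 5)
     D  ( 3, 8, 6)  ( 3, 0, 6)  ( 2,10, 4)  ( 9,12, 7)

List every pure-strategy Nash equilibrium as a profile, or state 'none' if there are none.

(A,P,X): not NE [P1→C gives 8>7]
(A,P,Y): not NE [P1→D gives 3>1; P3→X gives 7>3]
(A,Q,X): not NE [P2→P gives 4>0; P3→Y gives 9>1]
(A,Q,Y): not NE [P1→D gives 3>1; P2→P gives 7>5]
(A,R,X): not NE [P2→P gives 4>0]
(A,R,Y): not NE [P1→C gives 6>2; P2→P gives 7>0]
(A,S,X): not NE [P1→C gives 9>0; P2→P gives 4>3]
(A,S,Y): not NE [P1→D gives 9>3; P2→P gives 7>4]
(B,P,X): not NE [P1→C gives 8>7; P2→Q gives 5>3]
(B,P,Y): not NE [P1→D gives 3>1; P2→S gives 7>2; P3→X gives 8>3]
(B,Q,X): not NE [P1→A gives 5>4; P3→Y gives 8>1]
(B,Q,Y): not NE [P1→D gives 3>1; P2→S gives 7>4]
(B,R,X): not NE [P1→A gives 4>0; P2→Q gives 5>1; P3→Y gives 4>0]
(B,R,Y): not NE [P1→C gives 6>1; P2→S gives 7>5]
(B,S,X): not NE [P1→C gives 9>1; P2→Q gives 5>1]
(B,S,Y): not NE [P3→X gives 8>5]
(C,P,X): not NE [P2→R gives 8>1; P3→Y gives 4>0]
(C,P,Y): not NE [P1→D gives 3>0; P2→S gives 8>1]
(C,Q,X): not NE [P1→A gives 5>4; P2→R gives 8>7]
(C,Q,Y): not NE [P2→S gives 8>5; P3→X gives 9>8]
(C,R,X): not NE [P1→A gives 4>1]
(C,R,Y): not NE [P2→S gives 8>5]
(C,S,X): not NE [P2→R gives 8>4]
(C,S,Y): not NE [P1→D gives 9>8]
(D,P,X): not NE [P1→C gives 8>2; P2→S gives 7>5; P3→Y gives 6>0]
(D,P,Y): not NE [P2→S gives 12>8]
(D,Q,X): not NE [P1→A gives 5>0; P2→S gives 7>3]
(D,Q,Y): not NE [P2→S gives 12>0]
(D,R,X): not NE [P1→A gives 4>2; P2→S gives 7>3]
(D,R,Y): not NE [P1→C gives 6>2; P2→S gives 12>10; P3→X gives 5>4]
(D,S,X): not NE [P1→C gives 9>3; P3→Y gives 7>2]
(D,S,Y): NE

PSNE = {(D,S,Y)}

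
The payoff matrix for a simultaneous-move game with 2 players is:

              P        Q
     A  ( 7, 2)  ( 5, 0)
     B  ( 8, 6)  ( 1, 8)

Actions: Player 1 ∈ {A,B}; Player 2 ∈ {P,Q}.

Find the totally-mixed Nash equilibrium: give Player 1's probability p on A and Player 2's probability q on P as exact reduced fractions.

P1 indiff ⇒ q·7+(1-q)·5 = q·8+(1-q)·1 ⇒ q(-1) = (1-q)(-4) ⇒ q = 4/5
P2 indiff ⇒ p·2+(1-p)·6 = p·0+(1-p)·8 ⇒ p(2) = (1-p)(2) ⇒ p = 1/2

(p,q) = (1/2, 4/5)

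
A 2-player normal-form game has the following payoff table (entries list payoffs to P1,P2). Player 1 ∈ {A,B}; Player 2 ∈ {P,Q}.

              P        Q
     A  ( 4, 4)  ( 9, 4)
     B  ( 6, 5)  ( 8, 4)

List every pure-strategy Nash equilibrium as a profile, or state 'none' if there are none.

PSNE = {(A,Q), (B,P)}

(A,P): not NE [P1→B gives 6>4]
(A,Q): NE
(B,P): NE
(B,Q): not NE [P1→A gives 9>8; P2→P gives 5>4]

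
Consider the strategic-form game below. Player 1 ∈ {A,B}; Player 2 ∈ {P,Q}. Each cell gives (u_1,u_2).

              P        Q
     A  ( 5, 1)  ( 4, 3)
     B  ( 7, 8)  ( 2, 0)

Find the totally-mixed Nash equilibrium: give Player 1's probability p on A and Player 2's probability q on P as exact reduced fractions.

P1 mixes 4/5 on A; P2 mixes 1/2 on P

P1 indiff ⇒ q·5+(1-q)·4 = q·7+(1-q)·2 ⇒ q(-2) = (1-q)(-2) ⇒ q = 1/2
P2 indiff ⇒ p·1+(1-p)·8 = p·3+(1-p)·0 ⇒ p(-2) = (1-p)(-8) ⇒ p = 4/5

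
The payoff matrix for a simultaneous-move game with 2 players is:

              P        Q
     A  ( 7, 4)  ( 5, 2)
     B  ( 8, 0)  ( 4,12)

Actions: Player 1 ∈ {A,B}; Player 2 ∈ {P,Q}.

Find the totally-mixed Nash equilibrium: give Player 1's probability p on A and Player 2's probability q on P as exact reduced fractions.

P1 indiff ⇒ q·7+(1-q)·5 = q·8+(1-q)·4 ⇒ q(-1) = (1-q)(-1) ⇒ q = 1/2
P2 indiff ⇒ p·4+(1-p)·0 = p·2+(1-p)·12 ⇒ p(2) = (1-p)(12) ⇒ p = 6/7

p=6/7, q=1/2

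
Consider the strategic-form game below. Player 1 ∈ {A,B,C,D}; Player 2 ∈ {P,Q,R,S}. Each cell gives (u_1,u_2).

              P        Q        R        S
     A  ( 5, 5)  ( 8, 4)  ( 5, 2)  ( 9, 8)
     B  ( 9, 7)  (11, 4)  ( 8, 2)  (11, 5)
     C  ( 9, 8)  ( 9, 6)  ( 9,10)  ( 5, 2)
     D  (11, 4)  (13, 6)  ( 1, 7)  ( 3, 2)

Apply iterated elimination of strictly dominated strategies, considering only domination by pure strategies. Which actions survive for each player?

IESDS → P1:{B,C,D} P2:{P,Q,R}

P1 drop A (B beats it: P:9>5 Q:11>8 R:8>5 S:11>9)
P2 drop S (P beats it: B:7>5 C:8>2 D:4>2)
P1→{B,C,D} P2→{P,Q,R}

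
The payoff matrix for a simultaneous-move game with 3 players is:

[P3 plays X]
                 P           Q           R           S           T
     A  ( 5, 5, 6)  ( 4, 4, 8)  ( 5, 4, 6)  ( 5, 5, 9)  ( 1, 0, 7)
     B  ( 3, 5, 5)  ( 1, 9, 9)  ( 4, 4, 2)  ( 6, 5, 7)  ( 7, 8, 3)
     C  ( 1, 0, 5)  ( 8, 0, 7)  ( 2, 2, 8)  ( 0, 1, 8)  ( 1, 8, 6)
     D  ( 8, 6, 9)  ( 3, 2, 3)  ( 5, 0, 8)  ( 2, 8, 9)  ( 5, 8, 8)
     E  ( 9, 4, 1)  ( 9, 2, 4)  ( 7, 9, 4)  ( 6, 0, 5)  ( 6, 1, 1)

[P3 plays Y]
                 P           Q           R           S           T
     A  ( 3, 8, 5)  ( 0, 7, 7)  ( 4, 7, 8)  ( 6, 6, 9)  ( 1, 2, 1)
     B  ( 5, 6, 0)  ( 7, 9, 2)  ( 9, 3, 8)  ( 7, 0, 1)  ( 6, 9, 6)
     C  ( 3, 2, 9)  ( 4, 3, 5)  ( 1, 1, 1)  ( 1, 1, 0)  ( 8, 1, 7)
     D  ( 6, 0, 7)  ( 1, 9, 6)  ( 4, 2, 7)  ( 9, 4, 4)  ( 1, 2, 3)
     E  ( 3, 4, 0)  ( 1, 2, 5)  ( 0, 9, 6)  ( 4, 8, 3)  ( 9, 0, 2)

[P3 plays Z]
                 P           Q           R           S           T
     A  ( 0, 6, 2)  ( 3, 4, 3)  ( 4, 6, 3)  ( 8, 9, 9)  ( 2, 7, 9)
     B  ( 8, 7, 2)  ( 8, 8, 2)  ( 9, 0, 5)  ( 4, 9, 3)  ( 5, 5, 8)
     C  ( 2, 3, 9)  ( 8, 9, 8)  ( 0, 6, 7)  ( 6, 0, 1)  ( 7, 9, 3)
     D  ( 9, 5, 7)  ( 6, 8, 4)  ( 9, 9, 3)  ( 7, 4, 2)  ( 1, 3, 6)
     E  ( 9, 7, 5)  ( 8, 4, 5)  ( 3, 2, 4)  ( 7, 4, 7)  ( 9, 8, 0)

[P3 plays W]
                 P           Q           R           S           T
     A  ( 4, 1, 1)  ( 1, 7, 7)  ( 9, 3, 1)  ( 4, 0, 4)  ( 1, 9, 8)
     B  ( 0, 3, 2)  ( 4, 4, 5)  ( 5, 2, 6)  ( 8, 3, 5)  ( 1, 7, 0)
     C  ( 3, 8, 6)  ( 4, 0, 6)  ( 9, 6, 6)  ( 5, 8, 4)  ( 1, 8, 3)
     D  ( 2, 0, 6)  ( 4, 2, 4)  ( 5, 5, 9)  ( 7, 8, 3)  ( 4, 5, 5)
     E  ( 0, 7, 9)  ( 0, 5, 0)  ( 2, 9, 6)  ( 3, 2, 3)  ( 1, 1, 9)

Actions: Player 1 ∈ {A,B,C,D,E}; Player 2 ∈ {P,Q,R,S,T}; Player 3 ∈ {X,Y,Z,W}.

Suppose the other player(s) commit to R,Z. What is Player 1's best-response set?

u_1(A vs R,Z) = 4
u_1(B vs R,Z) = 9
u_1(C vs R,Z) = 0
u_1(D vs R,Z) = 9
u_1(E vs R,Z) = 3
max payoff 9 at {B,D}

P1 best: {B,D}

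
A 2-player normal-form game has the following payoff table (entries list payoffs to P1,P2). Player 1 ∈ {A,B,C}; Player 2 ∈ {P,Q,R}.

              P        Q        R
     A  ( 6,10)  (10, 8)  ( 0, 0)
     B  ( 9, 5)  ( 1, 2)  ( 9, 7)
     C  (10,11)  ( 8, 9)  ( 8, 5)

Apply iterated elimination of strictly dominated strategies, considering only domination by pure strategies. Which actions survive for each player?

Remaining: P1:{B,C} P2:{P,R}

P2 drop Q (P beats it: A:10>8 B:5>2 C:11>9)
P1 drop A (B beats it: P:9>6 R:9>0)
P1→{B,C} P2→{P,R}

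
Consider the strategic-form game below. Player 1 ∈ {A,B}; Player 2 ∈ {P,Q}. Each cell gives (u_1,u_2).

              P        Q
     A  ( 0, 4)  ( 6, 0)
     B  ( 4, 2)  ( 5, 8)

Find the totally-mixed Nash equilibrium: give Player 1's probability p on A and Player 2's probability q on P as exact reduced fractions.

P1 indiff ⇒ q·0+(1-q)·6 = q·4+(1-q)·5 ⇒ q(-4) = (1-q)(-1) ⇒ q = 1/5
P2 indiff ⇒ p·4+(1-p)·2 = p·0+(1-p)·8 ⇒ p(4) = (1-p)(6) ⇒ p = 3/5

(p,q) = (3/5, 1/5)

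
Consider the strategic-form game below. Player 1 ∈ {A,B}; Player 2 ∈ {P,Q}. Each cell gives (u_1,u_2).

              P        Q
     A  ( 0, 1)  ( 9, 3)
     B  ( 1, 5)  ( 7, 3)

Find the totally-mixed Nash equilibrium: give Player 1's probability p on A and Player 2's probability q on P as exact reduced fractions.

P1 mixes 1/2 on A; P2 mixes 2/3 on P

P1 indiff ⇒ q·0+(1-q)·9 = q·1+(1-q)·7 ⇒ q(-1) = (1-q)(-2) ⇒ q = 2/3
P2 indiff ⇒ p·1+(1-p)·5 = p·3+(1-p)·3 ⇒ p(-2) = (1-p)(-2) ⇒ p = 1/2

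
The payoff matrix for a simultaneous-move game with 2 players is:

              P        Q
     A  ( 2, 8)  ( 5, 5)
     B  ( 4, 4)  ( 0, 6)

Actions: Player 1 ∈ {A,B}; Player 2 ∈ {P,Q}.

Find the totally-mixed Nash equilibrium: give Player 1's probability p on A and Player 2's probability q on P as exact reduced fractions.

(p,q) = (2/5, 5/7)

P1 indiff ⇒ q·2+(1-q)·5 = q·4+(1-q)·0 ⇒ q(-2) = (1-q)(-5) ⇒ q = 5/7
P2 indiff ⇒ p·8+(1-p)·4 = p·5+(1-p)·6 ⇒ p(3) = (1-p)(2) ⇒ p = 2/5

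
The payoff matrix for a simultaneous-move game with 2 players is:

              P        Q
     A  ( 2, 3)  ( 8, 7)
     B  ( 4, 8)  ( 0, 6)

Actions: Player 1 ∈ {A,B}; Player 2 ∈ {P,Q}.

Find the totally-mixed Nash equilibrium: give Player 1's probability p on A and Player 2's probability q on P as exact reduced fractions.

P1 indiff ⇒ q·2+(1-q)·8 = q·4+(1-q)·0 ⇒ q(-2) = (1-q)(-8) ⇒ q = 4/5
P2 indiff ⇒ p·3+(1-p)·8 = p·7+(1-p)·6 ⇒ p(-4) = (1-p)(-2) ⇒ p = 1/3

P1 mixes 1/3 on A; P2 mixes 4/5 on P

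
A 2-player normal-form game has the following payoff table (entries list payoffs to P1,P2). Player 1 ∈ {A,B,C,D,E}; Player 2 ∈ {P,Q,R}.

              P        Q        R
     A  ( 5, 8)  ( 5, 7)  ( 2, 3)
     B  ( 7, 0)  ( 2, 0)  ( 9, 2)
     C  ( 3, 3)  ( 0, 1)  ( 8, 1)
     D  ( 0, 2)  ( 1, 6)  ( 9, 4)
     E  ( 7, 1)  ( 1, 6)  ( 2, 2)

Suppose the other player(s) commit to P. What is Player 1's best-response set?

BR_1 = {B,E}

u_1(A vs P) = 5
u_1(B vs P) = 7
u_1(C vs P) = 3
u_1(D vs P) = 0
u_1(E vs P) = 7
max payoff 7 at {B,E}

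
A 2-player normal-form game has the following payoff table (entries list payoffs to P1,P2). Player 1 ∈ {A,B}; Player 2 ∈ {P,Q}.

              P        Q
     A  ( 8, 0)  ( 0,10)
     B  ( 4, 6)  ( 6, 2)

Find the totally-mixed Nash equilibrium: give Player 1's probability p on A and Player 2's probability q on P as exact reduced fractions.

P1 indiff ⇒ q·8+(1-q)·0 = q·4+(1-q)·6 ⇒ q(4) = (1-q)(6) ⇒ q = 3/5
P2 indiff ⇒ p·0+(1-p)·6 = p·10+(1-p)·2 ⇒ p(-10) = (1-p)(-4) ⇒ p = 2/7

(p,q) = (2/7, 3/5)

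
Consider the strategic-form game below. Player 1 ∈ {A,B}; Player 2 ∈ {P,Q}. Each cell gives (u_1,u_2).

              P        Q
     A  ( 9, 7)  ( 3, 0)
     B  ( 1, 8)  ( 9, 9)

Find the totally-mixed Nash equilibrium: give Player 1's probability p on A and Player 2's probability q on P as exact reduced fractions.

P1 mixes 1/8 on A; P2 mixes 3/7 on P

P1 indiff ⇒ q·9+(1-q)·3 = q·1+(1-q)·9 ⇒ q(8) = (1-q)(6) ⇒ q = 3/7
P2 indiff ⇒ p·7+(1-p)·8 = p·0+(1-p)·9 ⇒ p(7) = (1-p)(1) ⇒ p = 1/8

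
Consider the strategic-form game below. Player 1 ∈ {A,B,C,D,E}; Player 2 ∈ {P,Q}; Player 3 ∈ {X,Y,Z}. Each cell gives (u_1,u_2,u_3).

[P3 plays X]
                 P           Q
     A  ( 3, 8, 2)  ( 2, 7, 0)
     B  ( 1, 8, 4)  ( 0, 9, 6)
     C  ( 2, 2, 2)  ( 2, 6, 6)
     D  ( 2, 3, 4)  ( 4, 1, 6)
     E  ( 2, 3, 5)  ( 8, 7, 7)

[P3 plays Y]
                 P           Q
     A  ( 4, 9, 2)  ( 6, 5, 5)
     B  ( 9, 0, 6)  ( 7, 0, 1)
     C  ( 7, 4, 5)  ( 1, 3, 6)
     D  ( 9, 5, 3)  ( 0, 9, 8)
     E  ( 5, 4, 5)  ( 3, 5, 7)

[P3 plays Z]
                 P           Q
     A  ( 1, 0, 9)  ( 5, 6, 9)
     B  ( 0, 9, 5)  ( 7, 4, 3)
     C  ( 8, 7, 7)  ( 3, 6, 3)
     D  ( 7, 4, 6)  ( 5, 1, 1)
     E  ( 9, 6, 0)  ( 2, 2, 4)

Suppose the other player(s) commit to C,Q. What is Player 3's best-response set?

u_3(X vs C,Q) = 6
u_3(Y vs C,Q) = 6
u_3(Z vs C,Q) = 3
max payoff 6 at {X,Y}

argmax u_3 = {X,Y}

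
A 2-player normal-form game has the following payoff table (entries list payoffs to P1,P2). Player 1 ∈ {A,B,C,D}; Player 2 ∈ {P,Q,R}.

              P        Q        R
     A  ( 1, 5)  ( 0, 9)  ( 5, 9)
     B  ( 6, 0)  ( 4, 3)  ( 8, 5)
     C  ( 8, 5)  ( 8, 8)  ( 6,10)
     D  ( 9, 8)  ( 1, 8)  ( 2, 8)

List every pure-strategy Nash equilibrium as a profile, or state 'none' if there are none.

(A,P): not NE [P1→D gives 9>1; P2→R gives 9>5]
(A,Q): not NE [P1→C gives 8>0]
(A,R): not NE [P1→B gives 8>5]
(B,P): not NE [P1→D gives 9>6; P2→R gives 5>0]
(B,Q): not NE [P1→C gives 8>4; P2→R gives 5>3]
(B,R): NE
(C,P): not NE [P1→D gives 9>8; P2→R gives 10>5]
(C,Q): not NE [P2→R gives 10>8]
(C,R): not NE [P1→B gives 8>6]
(D,P): NE
(D,Q): not NE [P1→C gives 8>1]
(D,R): not NE [P1→B gives 8>2]

Nash profiles: (B,R), (D,P)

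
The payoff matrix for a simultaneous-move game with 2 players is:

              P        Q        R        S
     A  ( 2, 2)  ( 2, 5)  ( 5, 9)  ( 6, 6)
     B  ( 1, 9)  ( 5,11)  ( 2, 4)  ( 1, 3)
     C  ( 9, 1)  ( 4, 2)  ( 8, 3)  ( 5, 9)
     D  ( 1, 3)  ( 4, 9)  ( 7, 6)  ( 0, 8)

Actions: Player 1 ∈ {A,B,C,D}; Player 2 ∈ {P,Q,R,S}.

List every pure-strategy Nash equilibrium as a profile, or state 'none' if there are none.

(A,P): not NE [P1→C gives 9>2; P2→R gives 9>2]
(A,Q): not NE [P1→B gives 5>2; P2→R gives 9>5]
(A,R): not NE [P1→C gives 8>5]
(A,S): not NE [P2→R gives 9>6]
(B,P): not NE [P1→C gives 9>1; P2→Q gives 11>9]
(B,Q): NE
(B,R): not NE [P1→C gives 8>2; P2→Q gives 11>4]
(B,S): not NE [P1→A gives 6>1; P2→Q gives 11>3]
(C,P): not NE [P2→S gives 9>1]
(C,Q): not NE [P1→B gives 5>4; P2→S gives 9>2]
(C,R): not NE [P2→S gives 9>3]
(C,S): not NE [P1→A gives 6>5]
(D,P): not NE [P1→C gives 9>1; P2→Q gives 9>3]
(D,Q): not NE [P1→B gives 5>4]
(D,R): not NE [P1→C gives 8>7; P2→Q gives 9>6]
(D,S): not NE [P1→A gives 6>0; P2→Q gives 9>8]

Nash profiles: (B,Q)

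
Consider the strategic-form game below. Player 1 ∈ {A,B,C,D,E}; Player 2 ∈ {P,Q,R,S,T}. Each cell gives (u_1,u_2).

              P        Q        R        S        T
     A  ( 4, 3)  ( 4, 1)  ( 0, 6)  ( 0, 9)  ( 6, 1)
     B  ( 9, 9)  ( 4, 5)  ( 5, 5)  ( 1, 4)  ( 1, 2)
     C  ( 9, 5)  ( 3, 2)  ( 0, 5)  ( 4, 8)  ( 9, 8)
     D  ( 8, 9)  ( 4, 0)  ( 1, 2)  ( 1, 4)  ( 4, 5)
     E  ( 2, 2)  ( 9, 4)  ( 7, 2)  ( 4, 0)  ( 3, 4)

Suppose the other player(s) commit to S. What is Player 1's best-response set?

u_1(A vs S) = 0
u_1(B vs S) = 1
u_1(C vs S) = 4
u_1(D vs S) = 1
u_1(E vs S) = 4
max payoff 4 at {C,E}

BR_1 = {C,E}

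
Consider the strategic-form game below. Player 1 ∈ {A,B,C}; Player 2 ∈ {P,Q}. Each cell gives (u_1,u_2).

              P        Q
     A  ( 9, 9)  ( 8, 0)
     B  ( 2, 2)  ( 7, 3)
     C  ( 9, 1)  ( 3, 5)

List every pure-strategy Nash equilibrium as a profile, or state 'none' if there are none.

NE set: (A,P)

(A,P): NE
(A,Q): not NE [P2→P gives 9>0]
(B,P): not NE [P1→C gives 9>2; P2→Q gives 3>2]
(B,Q): not NE [P1→A gives 8>7]
(C,P): not NE [P2→Q gives 5>1]
(C,Q): not NE [P1→A gives 8>3]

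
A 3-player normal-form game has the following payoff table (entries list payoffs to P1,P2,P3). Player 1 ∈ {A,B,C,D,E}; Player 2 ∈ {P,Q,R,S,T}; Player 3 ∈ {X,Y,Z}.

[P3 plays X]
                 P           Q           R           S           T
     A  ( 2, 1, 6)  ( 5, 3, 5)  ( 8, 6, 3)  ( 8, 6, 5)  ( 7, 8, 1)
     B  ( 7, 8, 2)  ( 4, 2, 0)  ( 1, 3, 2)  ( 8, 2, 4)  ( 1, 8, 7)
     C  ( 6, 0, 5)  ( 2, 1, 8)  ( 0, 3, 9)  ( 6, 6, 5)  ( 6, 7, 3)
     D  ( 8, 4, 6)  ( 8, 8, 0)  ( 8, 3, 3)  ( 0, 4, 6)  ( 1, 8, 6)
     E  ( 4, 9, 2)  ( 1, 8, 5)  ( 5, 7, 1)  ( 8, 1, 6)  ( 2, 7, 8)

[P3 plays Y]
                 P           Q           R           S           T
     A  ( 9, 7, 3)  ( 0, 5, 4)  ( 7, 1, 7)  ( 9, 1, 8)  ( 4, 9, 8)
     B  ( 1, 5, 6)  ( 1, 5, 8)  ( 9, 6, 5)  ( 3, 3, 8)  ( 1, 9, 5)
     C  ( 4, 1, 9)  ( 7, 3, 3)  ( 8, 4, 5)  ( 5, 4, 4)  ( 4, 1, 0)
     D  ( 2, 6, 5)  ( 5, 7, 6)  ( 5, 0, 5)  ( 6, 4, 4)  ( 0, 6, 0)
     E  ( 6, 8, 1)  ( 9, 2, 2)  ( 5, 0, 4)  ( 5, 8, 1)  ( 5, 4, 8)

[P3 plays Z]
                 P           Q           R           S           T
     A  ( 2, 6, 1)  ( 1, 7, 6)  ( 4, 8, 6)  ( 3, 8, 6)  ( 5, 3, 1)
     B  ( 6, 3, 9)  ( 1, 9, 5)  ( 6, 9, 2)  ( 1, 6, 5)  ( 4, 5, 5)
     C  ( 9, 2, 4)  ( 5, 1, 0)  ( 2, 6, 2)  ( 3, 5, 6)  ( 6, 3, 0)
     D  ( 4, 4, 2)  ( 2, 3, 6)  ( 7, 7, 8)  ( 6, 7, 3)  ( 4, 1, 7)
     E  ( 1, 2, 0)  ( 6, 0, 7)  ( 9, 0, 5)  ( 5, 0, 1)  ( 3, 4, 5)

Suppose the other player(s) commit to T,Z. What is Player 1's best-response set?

u_1(A vs T,Z) = 5
u_1(B vs T,Z) = 4
u_1(C vs T,Z) = 6
u_1(D vs T,Z) = 4
u_1(E vs T,Z) = 3
max payoff 6 at {C}

argmax u_1 = {C}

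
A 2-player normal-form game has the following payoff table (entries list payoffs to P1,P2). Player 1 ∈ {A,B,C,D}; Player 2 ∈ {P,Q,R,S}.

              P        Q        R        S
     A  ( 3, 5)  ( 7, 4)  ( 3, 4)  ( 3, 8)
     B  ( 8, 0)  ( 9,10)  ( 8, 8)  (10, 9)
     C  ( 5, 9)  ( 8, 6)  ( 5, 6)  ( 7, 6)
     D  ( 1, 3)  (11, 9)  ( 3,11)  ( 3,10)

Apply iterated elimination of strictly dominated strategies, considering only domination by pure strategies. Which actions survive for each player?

P1 drop A (B beats it: P:8>3 Q:9>7 R:8>3 S:10>3)
P1 drop C (B beats it: P:8>5 Q:9>8 R:8>5 S:10>7)
P2 drop P (Q beats it: B:10>0 D:9>3)
P1→{B,D} P2→{Q,R,S}

Remaining: P1:{B,D} P2:{Q,R,S}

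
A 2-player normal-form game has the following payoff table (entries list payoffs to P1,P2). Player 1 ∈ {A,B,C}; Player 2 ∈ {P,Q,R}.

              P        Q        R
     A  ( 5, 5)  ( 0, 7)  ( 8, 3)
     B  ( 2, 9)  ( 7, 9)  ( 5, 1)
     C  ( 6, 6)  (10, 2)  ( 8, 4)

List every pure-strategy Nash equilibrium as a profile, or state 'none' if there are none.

Nash profiles: (C,P)

(A,P): not NE [P1→C gives 6>5; P2→Q gives 7>5]
(A,Q): not NE [P1→C gives 10>0]
(A,R): not NE [P2→Q gives 7>3]
(B,P): not NE [P1→C gives 6>2]
(B,Q): not NE [P1→C gives 10>7]
(B,R): not NE [P1→C gives 8>5; P2→Q gives 9>1]
(C,P): NE
(C,Q): not NE [P2→P gives 6>2]
(C,R): not NE [P2→P gives 6>4]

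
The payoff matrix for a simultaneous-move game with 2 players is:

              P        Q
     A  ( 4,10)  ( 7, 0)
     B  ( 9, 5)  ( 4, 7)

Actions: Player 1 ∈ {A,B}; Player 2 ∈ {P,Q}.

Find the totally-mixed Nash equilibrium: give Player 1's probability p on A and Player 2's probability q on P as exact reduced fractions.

P1 indiff ⇒ q·4+(1-q)·7 = q·9+(1-q)·4 ⇒ q(-5) = (1-q)(-3) ⇒ q = 3/8
P2 indiff ⇒ p·10+(1-p)·5 = p·0+(1-p)·7 ⇒ p(10) = (1-p)(2) ⇒ p = 1/6

(p,q) = (1/6, 3/8)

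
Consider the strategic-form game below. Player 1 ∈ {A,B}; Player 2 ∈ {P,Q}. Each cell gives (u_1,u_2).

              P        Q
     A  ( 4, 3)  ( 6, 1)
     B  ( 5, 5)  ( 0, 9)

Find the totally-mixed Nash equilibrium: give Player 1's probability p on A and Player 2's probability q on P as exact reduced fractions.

p=2/3, q=6/7

P1 indiff ⇒ q·4+(1-q)·6 = q·5+(1-q)·0 ⇒ q(-1) = (1-q)(-6) ⇒ q = 6/7
P2 indiff ⇒ p·3+(1-p)·5 = p·1+(1-p)·9 ⇒ p(2) = (1-p)(4) ⇒ p = 2/3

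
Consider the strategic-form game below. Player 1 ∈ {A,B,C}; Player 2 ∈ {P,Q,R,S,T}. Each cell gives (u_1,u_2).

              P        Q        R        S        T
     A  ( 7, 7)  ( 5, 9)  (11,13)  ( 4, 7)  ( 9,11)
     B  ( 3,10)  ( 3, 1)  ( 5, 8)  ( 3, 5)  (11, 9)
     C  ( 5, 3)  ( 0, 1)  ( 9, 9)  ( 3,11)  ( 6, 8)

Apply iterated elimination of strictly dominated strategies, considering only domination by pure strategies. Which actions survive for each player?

P1 drop C (A beats it: P:7>5 Q:5>0 R:11>9 S:4>3 T:9>6)
P2 drop Q (R beats it: A:13>9 B:8>1)
P2 drop S (R beats it: A:13>7 B:8>5)
P1→{A,B} P2→{P,R,T}

Remaining: P1:{A,B} P2:{P,R,T}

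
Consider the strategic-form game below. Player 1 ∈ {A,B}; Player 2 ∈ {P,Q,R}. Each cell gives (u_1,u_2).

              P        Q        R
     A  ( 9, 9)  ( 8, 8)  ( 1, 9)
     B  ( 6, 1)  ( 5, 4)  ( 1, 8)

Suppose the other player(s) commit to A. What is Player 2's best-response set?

u_2(P vs A) = 9
u_2(Q vs A) = 8
u_2(R vs A) = 9
max payoff 9 at {P,R}

P2 best: {P,R}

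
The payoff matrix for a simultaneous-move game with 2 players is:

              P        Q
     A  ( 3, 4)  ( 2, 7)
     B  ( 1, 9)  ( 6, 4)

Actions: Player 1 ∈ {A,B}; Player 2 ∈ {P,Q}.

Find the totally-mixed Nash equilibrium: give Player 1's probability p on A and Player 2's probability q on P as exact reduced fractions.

P1 indiff ⇒ q·3+(1-q)·2 = q·1+(1-q)·6 ⇒ q(2) = (1-q)(4) ⇒ q = 2/3
P2 indiff ⇒ p·4+(1-p)·9 = p·7+(1-p)·4 ⇒ p(-3) = (1-p)(-5) ⇒ p = 5/8

P1 mixes 5/8 on A; P2 mixes 2/3 on P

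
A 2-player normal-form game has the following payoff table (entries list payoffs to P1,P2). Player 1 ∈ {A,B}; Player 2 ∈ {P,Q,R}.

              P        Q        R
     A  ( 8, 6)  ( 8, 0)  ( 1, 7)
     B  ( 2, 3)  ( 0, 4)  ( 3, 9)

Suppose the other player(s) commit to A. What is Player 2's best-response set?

u_2(P vs A) = 6
u_2(Q vs A) = 0
u_2(R vs A) = 7
max payoff 7 at {R}

P2 best: {R}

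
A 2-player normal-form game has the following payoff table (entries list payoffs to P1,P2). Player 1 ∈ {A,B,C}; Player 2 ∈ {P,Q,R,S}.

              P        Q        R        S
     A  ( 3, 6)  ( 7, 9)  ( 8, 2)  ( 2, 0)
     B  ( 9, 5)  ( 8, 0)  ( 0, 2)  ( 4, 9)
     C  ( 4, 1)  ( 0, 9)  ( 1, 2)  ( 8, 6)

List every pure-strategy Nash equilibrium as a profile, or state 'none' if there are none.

(A,P): not NE [P1→B gives 9>3; P2→Q gives 9>6]
(A,Q): not NE [P1→B gives 8>7]
(A,R): not NE [P2→Q gives 9>2]
(A,S): not NE [P1→C gives 8>2; P2→Q gives 9>0]
(B,P): not NE [P2→S gives 9>5]
(B,Q): not NE [P2→S gives 9>0]
(B,R): not NE [P1→A gives 8>0; P2→S gives 9>2]
(B,S): not NE [P1→C gives 8>4]
(C,P): not NE [P1→B gives 9>4; P2→Q gives 9>1]
(C,Q): not NE [P1→B gives 8>0]
(C,R): not NE [P1→A gives 8>1; P2→Q gives 9>2]
(C,S): not NE [P2→Q gives 9>6]

Equilibria: none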